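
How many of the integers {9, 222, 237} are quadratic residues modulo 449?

3

(9/449) = +1 → QR.
(222/449) = +1 → QR.
(237/449) = +1 → QR.
Total quadratic residues among the 3: 3.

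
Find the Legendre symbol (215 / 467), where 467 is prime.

-1

Reciprocity: 215 ≡ 3 and 467 ≡ 3 (mod 4), so (215/467) = −(467/215).
Reduce top mod 215: now compute (37/215).
Reciprocity: 37 ≡ 1 and 215 ≡ 3 (mod 4), so (37/215) = +(215/37).
Reduce top mod 37: now compute (30/37).
Pull out 2: since 37 ≡ 5 (mod 8), (2/37) = -1.
Reciprocity: 15 ≡ 3 and 37 ≡ 1 (mod 4), so (15/37) = +(37/15).
Reduce top mod 15: now compute (7/15).
Reciprocity: 7 ≡ 3 and 15 ≡ 3 (mod 4), so (7/15) = −(15/7).
Reduce top mod 7: now compute (1/7).
Reached (1/7) = 1. Collecting the sign flips along the way, the symbol is -1.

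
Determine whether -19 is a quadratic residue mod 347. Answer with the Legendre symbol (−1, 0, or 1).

First reduce: -19 ≡ 328 (mod 347).
Pull out 2^3: since 347 ≡ 3 (mod 8), (2/347) = -1, so (2/347)^3 = -1.
Reciprocity: 41 ≡ 1 and 347 ≡ 3 (mod 4), so (41/347) = +(347/41).
Reduce top mod 41: now compute (19/41).
Reciprocity: 19 ≡ 3 and 41 ≡ 1 (mod 4), so (19/41) = +(41/19).
Reduce top mod 19: now compute (3/19).
Reciprocity: 3 ≡ 3 and 19 ≡ 3 (mod 4), so (3/19) = −(19/3).
Reduce top mod 3: now compute (1/3).
Reached (1/3) = 1. Collecting the sign flips along the way, the symbol is +1.

1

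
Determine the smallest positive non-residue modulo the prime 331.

(2/331) = −1, so 2 is the smallest positive non-residue mod 331.

2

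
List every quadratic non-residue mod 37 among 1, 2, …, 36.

2, 5, 6, 8, 13, 14, 15, 17, 18, 19, 20, 22, 23, 24, 29, 31, 32, 35

Square k = 1,…,18 (k and 37−k give the same square):
1²=1, 2²=4, 3²=9, 4²=16, 5²=25, 6²=36, 7²≡12, 8²≡27, 9²≡7, 10²≡26, 11²≡10, 12²≡33, 13²≡21, 14²≡11, 15²≡3, 16²≡34, 17²≡30, 18²≡28 (mod 37).
The residues are {1, 3, 4, 7, 9, 10, 11, 12, 16, 21, 25, 26, 27, 28, 30, 33, 34, 36}; the non-residues are the remaining 18 nonzero classes.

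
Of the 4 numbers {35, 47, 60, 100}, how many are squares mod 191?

2

(35/191) = -1 → non-residue.
(47/191) = -1 → non-residue.
(60/191) = +1 → QR.
(100/191) = +1 → QR.
Total quadratic residues among the 4: 2.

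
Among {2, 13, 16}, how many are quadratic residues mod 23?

(2/23) = +1 → QR.
(13/23) = +1 → QR.
(16/23) = +1 → QR.
Total quadratic residues among the 3: 3.

3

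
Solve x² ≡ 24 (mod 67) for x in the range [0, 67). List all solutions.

Since 67 ≡ 3 (mod 4), a square root of 24 is 24^((67+1)/4) = 24^17 mod 67.
Repeated squaring: 24^2≡40, 24^4≡59, 24^8≡64, 24^16≡9 (mod 67).
24^17 = 24^(16+1) ≡ 15 (mod 67).
Check: 15² = 225 ≡ 24 (mod 67). The two roots are 15 and 52.

15, 52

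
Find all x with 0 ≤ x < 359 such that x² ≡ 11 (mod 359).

Since 359 ≡ 3 (mod 4), a square root of 11 is 11^((359+1)/4) = 11^90 mod 359.
Repeated squaring: 11^2≡121, 11^4≡281, 11^8≡340, 11^16≡2, 11^32≡4, 11^64≡16 (mod 359).
11^90 = 11^(64+16+8+2) ≡ 27 (mod 359).
Check: 27² = 729 ≡ 11 (mod 359). The two roots are 27 and 332.

27, 332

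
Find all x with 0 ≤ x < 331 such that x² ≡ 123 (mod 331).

Since 331 ≡ 3 (mod 4), a square root of 123 is 123^((331+1)/4) = 123^83 mod 331.
Repeated squaring: 123^2≡234, 123^4≡141, 123^8≡21, 123^16≡110, 123^32≡184, 123^64≡94 (mod 331).
123^83 = 123^(64+16+2+1) ≡ 139 (mod 331).
Check: 139² = 19321 ≡ 123 (mod 331). The two roots are 139 and 192.

139, 192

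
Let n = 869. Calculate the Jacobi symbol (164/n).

1

Pull out 2^2: since 869 ≡ 5 (mod 8), (2/869) = -1, so (2/869)^2 = +1.
Reciprocity: 41 ≡ 1 and 869 ≡ 1 (mod 4), so (41/869) = +(869/41).
Reduce top mod 41: now compute (8/41).
Pull out 2^3: since 41 ≡ 1 (mod 8), (2/41) = +1, so (2/41)^3 = +1.
Reached (1/41) = 1. Collecting the sign flips along the way, the symbol is +1.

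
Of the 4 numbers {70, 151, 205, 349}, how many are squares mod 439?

(70/439) = +1 → QR.
(151/439) = -1 → non-residue.
(205/439) = -1 → non-residue.
(349/439) = -1 → non-residue.
Total quadratic residues among the 4: 1.

1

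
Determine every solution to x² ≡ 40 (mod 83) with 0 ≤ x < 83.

17, 66

Since 83 ≡ 3 (mod 4), a square root of 40 is 40^((83+1)/4) = 40^21 mod 83.
Repeated squaring: 40^2≡23, 40^4≡31, 40^8≡48, 40^16≡63 (mod 83).
40^21 = 40^(16+4+1) ≡ 17 (mod 83).
Check: 17² = 289 ≡ 40 (mod 83). The two roots are 17 and 66.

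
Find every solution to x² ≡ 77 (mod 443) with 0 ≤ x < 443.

Since 443 ≡ 3 (mod 4), a square root of 77 is 77^((443+1)/4) = 77^111 mod 443.
Repeated squaring: 77^2≡170, 77^4≡105, 77^8≡393, 77^16≡285, 77^32≡156, 77^64≡414 (mod 443).
77^111 = 77^(64+32+8+4+2+1) ≡ 400 (mod 443).
Check: 400² = 160000 ≡ 77 (mod 443). The two roots are 43 and 400.

43, 400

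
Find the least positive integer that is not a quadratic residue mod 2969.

(2/2969) = +1, so 2 is a residue.
(3/2969) = −1, so 3 is the smallest positive non-residue mod 2969.

3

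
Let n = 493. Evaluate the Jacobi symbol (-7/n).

-1

First reduce: -7 ≡ 486 (mod 493).
Pull out 2: since 493 ≡ 5 (mod 8), (2/493) = -1.
Reciprocity: 243 ≡ 3 and 493 ≡ 1 (mod 4), so (243/493) = +(493/243).
Reduce top mod 243: now compute (7/243).
Reciprocity: 7 ≡ 3 and 243 ≡ 3 (mod 4), so (7/243) = −(243/7).
Reduce top mod 7: now compute (5/7).
Reciprocity: 5 ≡ 1 and 7 ≡ 3 (mod 4), so (5/7) = +(7/5).
Reduce top mod 5: now compute (2/5).
Pull out 2: since 5 ≡ 5 (mod 8), (2/5) = -1.
Reached (1/5) = 1. Collecting the sign flips along the way, the symbol is -1.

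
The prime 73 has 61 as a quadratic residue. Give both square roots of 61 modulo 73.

73 ≡ 1 (mod 4), so we find a root by search.
Trying successive values, 34² = 1156 ≡ 61 (mod 73). The other root is 73 − 34 = 39.

34, 39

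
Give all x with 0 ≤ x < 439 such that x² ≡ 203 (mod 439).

Since 439 ≡ 3 (mod 4), a square root of 203 is 203^((439+1)/4) = 203^110 mod 439.
Repeated squaring: 203^2≡382, 203^4≡176, 203^8≡246, 203^16≡373, 203^32≡405, 203^64≡278 (mod 439).
203^110 = 203^(64+32+8+4+2) ≡ 123 (mod 439).
Check: 123² = 15129 ≡ 203 (mod 439). The two roots are 123 and 316.

123, 316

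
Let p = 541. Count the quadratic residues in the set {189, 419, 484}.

(189/541) = +1 → QR.
(419/541) = +1 → QR.
(484/541) = +1 → QR.
Total quadratic residues among the 3: 3.

3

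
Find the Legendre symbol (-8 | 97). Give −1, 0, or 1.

1

First reduce: -8 ≡ 89 (mod 97).
Reciprocity: 89 ≡ 1 and 97 ≡ 1 (mod 4), so (89/97) = +(97/89).
Reduce top mod 89: now compute (8/89).
Pull out 2^3: since 89 ≡ 1 (mod 8), (2/89) = +1, so (2/89)^3 = +1.
Reached (1/89) = 1. Collecting the sign flips along the way, the symbol is +1.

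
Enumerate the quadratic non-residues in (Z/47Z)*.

Square k = 1,…,23 (k and 47−k give the same square):
1²=1, 2²=4, 3²=9, 4²=16, 5²=25, 6²=36, 7²≡2, 8²≡17, 9²≡34, 10²≡6, 11²≡27, 12²≡3, 13²≡28, 14²≡8, 15²≡37, 16²≡21, 17²≡7, 18²≡42, 19²≡32, 20²≡24, 21²≡18, 22²≡14, 23²≡12 (mod 47).
The residues are {1, 2, 3, 4, 6, 7, 8, 9, 12, 14, 16, 17, 18, 21, 24, 25, 27, 28, 32, 34, 36, 37, 42}; the non-residues are the remaining 23 nonzero classes.

5, 10, 11, 13, 15, 19, 20, 22, 23, 26, 29, 30, 31, 33, 35, 38, 39, 40, 41, 43, 44, 45, 46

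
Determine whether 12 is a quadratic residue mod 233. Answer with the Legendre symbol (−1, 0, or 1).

-1

Euler's criterion: (12/233) ≡ 12^116 (mod 233).
12^2 ≡ 144 (mod 233)
12^4 ≡ 232 (mod 233)
12^8 ≡ 1 (mod 233)
12^16 ≡ 1 (mod 233)
12^32 ≡ 1 (mod 233)
12^64 ≡ 1 (mod 233)
12^116 = 12^(64+32+16+4) ≡ 232 (mod 233).
Result is 232 ≡ −1, so (12/233) = −1.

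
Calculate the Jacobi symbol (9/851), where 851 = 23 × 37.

Reciprocity: 9 ≡ 1 and 851 ≡ 3 (mod 4), so (9/851) = +(851/9).
Reduce top mod 9: now compute (5/9).
Reciprocity: 5 ≡ 1 and 9 ≡ 1 (mod 4), so (5/9) = +(9/5).
Reduce top mod 5: now compute (4/5).
Pull out 2^2: since 5 ≡ 5 (mod 8), (2/5) = -1, so (2/5)^2 = +1.
Reached (1/5) = 1. Collecting the sign flips along the way, the symbol is +1.

1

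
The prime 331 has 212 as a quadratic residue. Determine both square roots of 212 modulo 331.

Since 331 ≡ 3 (mod 4), a square root of 212 is 212^((331+1)/4) = 212^83 mod 331.
Repeated squaring: 212^2≡259, 212^4≡219, 212^8≡297, 212^16≡163, 212^32≡89, 212^64≡308 (mod 331).
212^83 = 212^(64+16+2+1) ≡ 132 (mod 331).
Check: 132² = 17424 ≡ 212 (mod 331). The two roots are 132 and 199.

132, 199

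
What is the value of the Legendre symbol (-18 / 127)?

-1

First reduce: -18 ≡ 109 (mod 127).
Reciprocity: 109 ≡ 1 and 127 ≡ 3 (mod 4), so (109/127) = +(127/109).
Reduce top mod 109: now compute (18/109).
Pull out 2: since 109 ≡ 5 (mod 8), (2/109) = -1.
Reciprocity: 9 ≡ 1 and 109 ≡ 1 (mod 4), so (9/109) = +(109/9).
Reduce top mod 9: now compute (1/9).
Reached (1/9) = 1. Collecting the sign flips along the way, the symbol is -1.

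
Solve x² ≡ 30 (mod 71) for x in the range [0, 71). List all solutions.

32, 39

Since 71 ≡ 3 (mod 4), a square root of 30 is 30^((71+1)/4) = 30^18 mod 71.
Repeated squaring: 30^2≡48, 30^4≡32, 30^8≡30, 30^16≡48 (mod 71).
30^18 = 30^(16+2) ≡ 32 (mod 71).
Check: 32² = 1024 ≡ 30 (mod 71). The two roots are 32 and 39.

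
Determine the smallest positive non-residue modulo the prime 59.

2

(2/59) = −1, so 2 is the smallest positive non-residue mod 59.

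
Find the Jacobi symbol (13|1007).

Reciprocity: 13 ≡ 1 and 1007 ≡ 3 (mod 4), so (13/1007) = +(1007/13).
Reduce top mod 13: now compute (6/13).
Pull out 2: since 13 ≡ 5 (mod 8), (2/13) = -1.
Reciprocity: 3 ≡ 3 and 13 ≡ 1 (mod 4), so (3/13) = +(13/3).
Reduce top mod 3: now compute (1/3).
Reached (1/3) = 1. Collecting the sign flips along the way, the symbol is -1.

-1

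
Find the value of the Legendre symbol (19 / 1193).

Reciprocity: 19 ≡ 3 and 1193 ≡ 1 (mod 4), so (19/1193) = +(1193/19).
Reduce top mod 19: now compute (15/19).
Reciprocity: 15 ≡ 3 and 19 ≡ 3 (mod 4), so (15/19) = −(19/15).
Reduce top mod 15: now compute (4/15).
Pull out 2^2: since 15 ≡ 7 (mod 8), (2/15) = +1, so (2/15)^2 = +1.
Reached (1/15) = 1. Collecting the sign flips along the way, the symbol is -1.

-1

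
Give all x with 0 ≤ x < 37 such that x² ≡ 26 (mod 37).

37 ≡ 1 (mod 4), so we find a root by search.
Trying successive values, 10² = 100 ≡ 26 (mod 37). The other root is 37 − 10 = 27.

10, 27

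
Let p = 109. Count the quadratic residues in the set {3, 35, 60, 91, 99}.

3

(3/109) = +1 → QR.
(35/109) = +1 → QR.
(60/109) = +1 → QR.
(91/109) = -1 → non-residue.
(99/109) = -1 → non-residue.
Total quadratic residues among the 5: 3.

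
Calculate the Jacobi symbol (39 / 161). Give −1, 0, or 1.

1

Reciprocity: 39 ≡ 3 and 161 ≡ 1 (mod 4), so (39/161) = +(161/39).
Reduce top mod 39: now compute (5/39).
Reciprocity: 5 ≡ 1 and 39 ≡ 3 (mod 4), so (5/39) = +(39/5).
Reduce top mod 5: now compute (4/5).
Pull out 2^2: since 5 ≡ 5 (mod 8), (2/5) = -1, so (2/5)^2 = +1.
Reached (1/5) = 1. Collecting the sign flips along the way, the symbol is +1.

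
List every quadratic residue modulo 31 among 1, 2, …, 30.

1, 2, 4, 5, 7, 8, 9, 10, 14, 16, 18, 19, 20, 25, 28

Square k = 1,…,15 (k and 31−k give the same square):
1²=1, 2²=4, 3²=9, 4²=16, 5²=25, 6²≡5, 7²≡18, 8²≡2, 9²≡19, 10²≡7, 11²≡28, 12²≡20, 13²≡14, 14²≡10, 15²≡8 (mod 31).
So the quadratic residues mod 31 are {1, 2, 4, 5, 7, 8, 9, 10, 14, 16, 18, 19, 20, 25, 28}.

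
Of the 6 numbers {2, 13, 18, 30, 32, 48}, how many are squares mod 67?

0

(2/67) = -1 → non-residue.
(13/67) = -1 → non-residue.
(18/67) = -1 → non-residue.
(30/67) = -1 → non-residue.
(32/67) = -1 → non-residue.
(48/67) = -1 → non-residue.
Total quadratic residues among the 6: 0.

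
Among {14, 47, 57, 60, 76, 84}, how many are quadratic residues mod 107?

(14/107) = +1 → QR.
(47/107) = +1 → QR.
(57/107) = +1 → QR.
(60/107) = -1 → non-residue.
(76/107) = +1 → QR.
(84/107) = -1 → non-residue.
Total quadratic residues among the 6: 4.

4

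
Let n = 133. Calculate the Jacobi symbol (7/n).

0

Reciprocity: 7 ≡ 3 and 133 ≡ 1 (mod 4), so (7/133) = +(133/7).
Reduce top mod 7: now compute (0/7).
Top reduces to 0: gcd > 1, so the symbol is 0.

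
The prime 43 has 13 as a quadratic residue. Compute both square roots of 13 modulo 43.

Since 43 ≡ 3 (mod 4), a square root of 13 is 13^((43+1)/4) = 13^11 mod 43.
Repeated squaring: 13^2≡40, 13^4≡9, 13^8≡38 (mod 43).
13^11 = 13^(8+2+1) ≡ 23 (mod 43).
Check: 23² = 529 ≡ 13 (mod 43). The two roots are 20 and 23.

20, 23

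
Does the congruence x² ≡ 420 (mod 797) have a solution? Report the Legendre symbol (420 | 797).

-1

Pull out 2^2: since 797 ≡ 5 (mod 8), (2/797) = -1, so (2/797)^2 = +1.
Reciprocity: 105 ≡ 1 and 797 ≡ 1 (mod 4), so (105/797) = +(797/105).
Reduce top mod 105: now compute (62/105).
Pull out 2: since 105 ≡ 1 (mod 8), (2/105) = +1.
Reciprocity: 31 ≡ 3 and 105 ≡ 1 (mod 4), so (31/105) = +(105/31).
Reduce top mod 31: now compute (12/31).
Pull out 2^2: since 31 ≡ 7 (mod 8), (2/31) = +1, so (2/31)^2 = +1.
Reciprocity: 3 ≡ 3 and 31 ≡ 3 (mod 4), so (3/31) = −(31/3).
Reduce top mod 3: now compute (1/3).
Reached (1/3) = 1. Collecting the sign flips along the way, the symbol is -1.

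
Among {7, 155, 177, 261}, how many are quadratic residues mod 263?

(7/263) = -1 → non-residue.
(155/263) = -1 → non-residue.
(177/263) = -1 → non-residue.
(261/263) = -1 → non-residue.
Total quadratic residues among the 4: 0.

0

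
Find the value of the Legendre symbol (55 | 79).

1

Reciprocity: 55 ≡ 3 and 79 ≡ 3 (mod 4), so (55/79) = −(79/55).
Reduce top mod 55: now compute (24/55).
Pull out 2^3: since 55 ≡ 7 (mod 8), (2/55) = +1, so (2/55)^3 = +1.
Reciprocity: 3 ≡ 3 and 55 ≡ 3 (mod 4), so (3/55) = −(55/3).
Reduce top mod 3: now compute (1/3).
Reached (1/3) = 1. Collecting the sign flips along the way, the symbol is +1.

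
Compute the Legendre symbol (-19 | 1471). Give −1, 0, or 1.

First reduce: -19 ≡ 1452 (mod 1471).
Pull out 2^2: since 1471 ≡ 7 (mod 8), (2/1471) = +1, so (2/1471)^2 = +1.
Reciprocity: 363 ≡ 3 and 1471 ≡ 3 (mod 4), so (363/1471) = −(1471/363).
Reduce top mod 363: now compute (19/363).
Reciprocity: 19 ≡ 3 and 363 ≡ 3 (mod 4), so (19/363) = −(363/19).
Reduce top mod 19: now compute (2/19).
Pull out 2: since 19 ≡ 3 (mod 8), (2/19) = -1.
Reached (1/19) = 1. Collecting the sign flips along the way, the symbol is -1.

-1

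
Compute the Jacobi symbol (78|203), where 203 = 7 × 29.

1

Pull out 2: since 203 ≡ 3 (mod 8), (2/203) = -1.
Reciprocity: 39 ≡ 3 and 203 ≡ 3 (mod 4), so (39/203) = −(203/39).
Reduce top mod 39: now compute (8/39).
Pull out 2^3: since 39 ≡ 7 (mod 8), (2/39) = +1, so (2/39)^3 = +1.
Reached (1/39) = 1. Collecting the sign flips along the way, the symbol is +1.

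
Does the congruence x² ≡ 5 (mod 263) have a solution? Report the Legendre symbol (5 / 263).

-1

Reciprocity: 5 ≡ 1 and 263 ≡ 3 (mod 4), so (5/263) = +(263/5).
Reduce top mod 5: now compute (3/5).
Reciprocity: 3 ≡ 3 and 5 ≡ 1 (mod 4), so (3/5) = +(5/3).
Reduce top mod 3: now compute (2/3).
Pull out 2: since 3 ≡ 3 (mod 8), (2/3) = -1.
Reached (1/3) = 1. Collecting the sign flips along the way, the symbol is -1.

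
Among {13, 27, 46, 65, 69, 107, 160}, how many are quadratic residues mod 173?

2

(13/173) = +1 → QR.
(27/173) = -1 → non-residue.
(46/173) = -1 → non-residue.
(65/173) = -1 → non-residue.
(69/173) = -1 → non-residue.
(107/173) = -1 → non-residue.
(160/173) = +1 → QR.
Total quadratic residues among the 7: 2.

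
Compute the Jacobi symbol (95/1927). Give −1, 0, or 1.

-1

Reciprocity: 95 ≡ 3 and 1927 ≡ 3 (mod 4), so (95/1927) = −(1927/95).
Reduce top mod 95: now compute (27/95).
Reciprocity: 27 ≡ 3 and 95 ≡ 3 (mod 4), so (27/95) = −(95/27).
Reduce top mod 27: now compute (14/27).
Pull out 2: since 27 ≡ 3 (mod 8), (2/27) = -1.
Reciprocity: 7 ≡ 3 and 27 ≡ 3 (mod 4), so (7/27) = −(27/7).
Reduce top mod 7: now compute (6/7).
Pull out 2: since 7 ≡ 7 (mod 8), (2/7) = +1.
Reciprocity: 3 ≡ 3 and 7 ≡ 3 (mod 4), so (3/7) = −(7/3).
Reduce top mod 3: now compute (1/3).
Reached (1/3) = 1. Collecting the sign flips along the way, the symbol is -1.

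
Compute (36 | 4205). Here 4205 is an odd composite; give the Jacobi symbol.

Pull out 2^2: since 4205 ≡ 5 (mod 8), (2/4205) = -1, so (2/4205)^2 = +1.
Reciprocity: 9 ≡ 1 and 4205 ≡ 1 (mod 4), so (9/4205) = +(4205/9).
Reduce top mod 9: now compute (2/9).
Pull out 2: since 9 ≡ 1 (mod 8), (2/9) = +1.
Reached (1/9) = 1. Collecting the sign flips along the way, the symbol is +1.

1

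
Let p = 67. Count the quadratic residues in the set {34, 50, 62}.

(34/67) = -1 → non-residue.
(50/67) = -1 → non-residue.
(62/67) = +1 → QR.
Total quadratic residues among the 3: 1.

1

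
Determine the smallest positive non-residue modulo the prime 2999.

(2/2999) = +1, so 2 is a residue.
(3/2999) = +1, so 3 is a residue.
(4/2999) = +1, so 4 is a residue.
(5/2999) = +1, so 5 is a residue.
(6/2999) = +1, so 6 is a residue.
(7/2999) = +1, so 7 is a residue.
(8/2999) = +1, so 8 is a residue.
(9/2999) = +1, so 9 is a residue.
(10/2999) = +1, so 10 is a residue.
(11/2999) = +1, so 11 is a residue.
(12/2999) = +1, so 12 is a residue.
(13/2999) = +1, so 13 is a residue.
(14/2999) = +1, so 14 is a residue.
(15/2999) = +1, so 15 is a residue.
(16/2999) = +1, so 16 is a residue.
(17/2999) = −1, so 17 is the smallest positive non-residue mod 2999.

17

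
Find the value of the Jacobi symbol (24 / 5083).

1

Pull out 2^3: since 5083 ≡ 3 (mod 8), (2/5083) = -1, so (2/5083)^3 = -1.
Reciprocity: 3 ≡ 3 and 5083 ≡ 3 (mod 4), so (3/5083) = −(5083/3).
Reduce top mod 3: now compute (1/3).
Reached (1/3) = 1. Collecting the sign flips along the way, the symbol is +1.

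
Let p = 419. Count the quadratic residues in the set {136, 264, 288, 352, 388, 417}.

5

(136/419) = +1 → QR.
(264/419) = +1 → QR.
(288/419) = -1 → non-residue.
(352/419) = +1 → QR.
(388/419) = +1 → QR.
(417/419) = +1 → QR.
Total quadratic residues among the 6: 5.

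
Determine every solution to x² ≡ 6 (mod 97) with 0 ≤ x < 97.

97 ≡ 1 (mod 4), so we find a root by search.
Trying successive values, 43² = 1849 ≡ 6 (mod 97). The other root is 97 − 43 = 54.

43, 54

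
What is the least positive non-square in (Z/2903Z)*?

(2/2903) = +1, so 2 is a residue.
(3/2903) = +1, so 3 is a residue.
(4/2903) = +1, so 4 is a residue.
(5/2903) = −1, so 5 is the smallest positive non-residue mod 2903.

5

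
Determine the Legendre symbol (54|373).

Euler's criterion: (54/373) ≡ 54^186 (mod 373).
54^2 ≡ 305 (mod 373)
54^4 ≡ 148 (mod 373)
54^8 ≡ 270 (mod 373)
54^16 ≡ 165 (mod 373)
54^32 ≡ 369 (mod 373)
54^64 ≡ 16 (mod 373)
54^128 ≡ 256 (mod 373)
54^186 = 54^(128+32+16+8+2) ≡ 372 (mod 373).
Result is 372 ≡ −1, so (54/373) = −1.

-1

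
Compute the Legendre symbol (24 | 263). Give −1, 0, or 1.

1

Pull out 2^3: since 263 ≡ 7 (mod 8), (2/263) = +1, so (2/263)^3 = +1.
Reciprocity: 3 ≡ 3 and 263 ≡ 3 (mod 4), so (3/263) = −(263/3).
Reduce top mod 3: now compute (2/3).
Pull out 2: since 3 ≡ 3 (mod 8), (2/3) = -1.
Reached (1/3) = 1. Collecting the sign flips along the way, the symbol is +1.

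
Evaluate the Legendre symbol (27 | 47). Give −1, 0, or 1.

Euler's criterion: (27/47) ≡ 27^23 (mod 47).
27^2 ≡ 24 (mod 47)
27^4 ≡ 12 (mod 47)
27^8 ≡ 3 (mod 47)
27^16 ≡ 9 (mod 47)
27^23 = 27^(16+4+2+1) ≡ 1 (mod 47).
Result is 1, so (27/47) = 1.

1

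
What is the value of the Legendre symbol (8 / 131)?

Pull out 2^3: since 131 ≡ 3 (mod 8), (2/131) = -1, so (2/131)^3 = -1.
Reached (1/131) = 1. Collecting the sign flips along the way, the symbol is -1.

-1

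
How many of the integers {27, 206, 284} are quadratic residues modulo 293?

2

(27/293) = -1 → non-residue.
(206/293) = +1 → QR.
(284/293) = +1 → QR.
Total quadratic residues among the 3: 2.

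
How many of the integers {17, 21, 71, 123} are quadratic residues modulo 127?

(17/127) = +1 → QR.
(21/127) = +1 → QR.
(71/127) = +1 → QR.
(123/127) = -1 → non-residue.
Total quadratic residues among the 4: 3.

3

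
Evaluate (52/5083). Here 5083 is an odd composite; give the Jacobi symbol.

Pull out 2^2: since 5083 ≡ 3 (mod 8), (2/5083) = -1, so (2/5083)^2 = +1.
Reciprocity: 13 ≡ 1 and 5083 ≡ 3 (mod 4), so (13/5083) = +(5083/13).
Reduce top mod 13: now compute (0/13).
Top reduces to 0: gcd > 1, so the symbol is 0.

0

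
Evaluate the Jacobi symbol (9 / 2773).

1

Reciprocity: 9 ≡ 1 and 2773 ≡ 1 (mod 4), so (9/2773) = +(2773/9).
Reduce top mod 9: now compute (1/9).
Reached (1/9) = 1. Collecting the sign flips along the way, the symbol is +1.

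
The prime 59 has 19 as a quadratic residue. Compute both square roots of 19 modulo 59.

14, 45

Since 59 ≡ 3 (mod 4), a square root of 19 is 19^((59+1)/4) = 19^15 mod 59.
Repeated squaring: 19^2≡7, 19^4≡49, 19^8≡41 (mod 59).
19^15 = 19^(8+4+2+1) ≡ 45 (mod 59).
Check: 45² = 2025 ≡ 19 (mod 59). The two roots are 14 and 45.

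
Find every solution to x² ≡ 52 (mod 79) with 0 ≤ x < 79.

Since 79 ≡ 3 (mod 4), a square root of 52 is 52^((79+1)/4) = 52^20 mod 79.
Repeated squaring: 52^2≡18, 52^4≡8, 52^8≡64, 52^16≡67 (mod 79).
52^20 = 52^(16+4) ≡ 62 (mod 79).
Check: 62² = 3844 ≡ 52 (mod 79). The two roots are 17 and 62.

17, 62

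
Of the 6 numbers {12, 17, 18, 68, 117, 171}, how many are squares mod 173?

1

(12/173) = -1 → non-residue.
(17/173) = -1 → non-residue.
(18/173) = -1 → non-residue.
(68/173) = -1 → non-residue.
(117/173) = +1 → QR.
(171/173) = -1 → non-residue.
Total quadratic residues among the 6: 1.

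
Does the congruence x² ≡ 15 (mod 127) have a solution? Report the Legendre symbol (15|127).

Euler's criterion: (15/127) ≡ 15^63 (mod 127).
15^2 ≡ 98 (mod 127)
15^4 ≡ 79 (mod 127)
15^8 ≡ 18 (mod 127)
15^16 ≡ 70 (mod 127)
15^32 ≡ 74 (mod 127)
15^63 = 15^(32+16+8+4+2+1) ≡ 1 (mod 127).
Result is 1, so (15/127) = 1.

1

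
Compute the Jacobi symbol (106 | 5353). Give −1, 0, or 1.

0

Pull out 2: since 5353 ≡ 1 (mod 8), (2/5353) = +1.
Reciprocity: 53 ≡ 1 and 5353 ≡ 1 (mod 4), so (53/5353) = +(5353/53).
Reduce top mod 53: now compute (0/53).
Top reduces to 0: gcd > 1, so the symbol is 0.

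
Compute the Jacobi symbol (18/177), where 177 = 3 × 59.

Pull out 2: since 177 ≡ 1 (mod 8), (2/177) = +1.
Reciprocity: 9 ≡ 1 and 177 ≡ 1 (mod 4), so (9/177) = +(177/9).
Reduce top mod 9: now compute (6/9).
Pull out 2: since 9 ≡ 1 (mod 8), (2/9) = +1.
Reciprocity: 3 ≡ 3 and 9 ≡ 1 (mod 4), so (3/9) = +(9/3).
Reduce top mod 3: now compute (0/3).
Top reduces to 0: gcd > 1, so the symbol is 0.

0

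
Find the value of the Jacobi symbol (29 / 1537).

0

Reciprocity: 29 ≡ 1 and 1537 ≡ 1 (mod 4), so (29/1537) = +(1537/29).
Reduce top mod 29: now compute (0/29).
Top reduces to 0: gcd > 1, so the symbol is 0.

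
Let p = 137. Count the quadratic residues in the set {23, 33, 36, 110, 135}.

(23/137) = -1 → non-residue.
(33/137) = -1 → non-residue.
(36/137) = +1 → QR.
(110/137) = -1 → non-residue.
(135/137) = +1 → QR.
Total quadratic residues among the 5: 2.

2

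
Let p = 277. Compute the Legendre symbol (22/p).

1

Euler's criterion: (22/277) ≡ 22^138 (mod 277).
22^2 ≡ 207 (mod 277)
22^4 ≡ 191 (mod 277)
22^8 ≡ 194 (mod 277)
22^16 ≡ 241 (mod 277)
22^32 ≡ 188 (mod 277)
22^64 ≡ 165 (mod 277)
22^128 ≡ 79 (mod 277)
22^138 = 22^(128+8+2) ≡ 1 (mod 277).
Result is 1, so (22/277) = 1.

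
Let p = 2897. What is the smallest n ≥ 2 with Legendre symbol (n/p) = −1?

(2/2897) = +1, so 2 is a residue.
(3/2897) = −1, so 3 is the smallest positive non-residue mod 2897.

3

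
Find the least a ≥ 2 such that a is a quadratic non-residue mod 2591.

7

(2/2591) = +1, so 2 is a residue.
(3/2591) = +1, so 3 is a residue.
(4/2591) = +1, so 4 is a residue.
(5/2591) = +1, so 5 is a residue.
(6/2591) = +1, so 6 is a residue.
(7/2591) = −1, so 7 is the smallest positive non-residue mod 2591.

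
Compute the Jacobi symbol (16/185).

1

Pull out 2^4: since 185 ≡ 1 (mod 8), (2/185) = +1, so (2/185)^4 = +1.
Reached (1/185) = 1. Collecting the sign flips along the way, the symbol is +1.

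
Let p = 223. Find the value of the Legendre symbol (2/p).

1

Euler's criterion: (2/223) ≡ 2^111 (mod 223).
2^2 ≡ 4 (mod 223)
2^4 ≡ 16 (mod 223)
2^8 ≡ 33 (mod 223)
2^16 ≡ 197 (mod 223)
2^32 ≡ 7 (mod 223)
2^64 ≡ 49 (mod 223)
2^111 = 2^(64+32+8+4+2+1) ≡ 1 (mod 223).
Result is 1, so (2/223) = 1.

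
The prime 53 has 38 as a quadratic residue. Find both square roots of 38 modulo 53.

53 ≡ 1 (mod 4), so we find a root by search.
Trying successive values, 12² = 144 ≡ 38 (mod 53). The other root is 53 − 12 = 41.

12, 41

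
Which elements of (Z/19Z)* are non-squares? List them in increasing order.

2 3 8 10 12 13 14 15 18

Square k = 1,…,9 (k and 19−k give the same square):
1²=1, 2²=4, 3²=9, 4²=16, 5²≡6, 6²≡17, 7²≡11, 8²≡7, 9²≡5 (mod 19).
The residues are {1, 4, 5, 6, 7, 9, 11, 16, 17}; the non-residues are the remaining 9 nonzero classes.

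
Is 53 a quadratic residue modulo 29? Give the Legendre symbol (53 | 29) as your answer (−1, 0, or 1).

First reduce: 53 ≡ 24 (mod 29).
Pull out 2^3: since 29 ≡ 5 (mod 8), (2/29) = -1, so (2/29)^3 = -1.
Reciprocity: 3 ≡ 3 and 29 ≡ 1 (mod 4), so (3/29) = +(29/3).
Reduce top mod 3: now compute (2/3).
Pull out 2: since 3 ≡ 3 (mod 8), (2/3) = -1.
Reached (1/3) = 1. Collecting the sign flips along the way, the symbol is +1.

1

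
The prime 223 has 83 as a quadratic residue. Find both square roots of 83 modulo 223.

23, 200

Since 223 ≡ 3 (mod 4), a square root of 83 is 83^((223+1)/4) = 83^56 mod 223.
Repeated squaring: 83^2≡199, 83^4≡130, 83^8≡175, 83^16≡74, 83^32≡124 (mod 223).
83^56 = 83^(32+16+8) ≡ 200 (mod 223).
Check: 200² = 40000 ≡ 83 (mod 223). The two roots are 23 and 200.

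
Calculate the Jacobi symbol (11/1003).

1

Reciprocity: 11 ≡ 3 and 1003 ≡ 3 (mod 4), so (11/1003) = −(1003/11).
Reduce top mod 11: now compute (2/11).
Pull out 2: since 11 ≡ 3 (mod 8), (2/11) = -1.
Reached (1/11) = 1. Collecting the sign flips along the way, the symbol is +1.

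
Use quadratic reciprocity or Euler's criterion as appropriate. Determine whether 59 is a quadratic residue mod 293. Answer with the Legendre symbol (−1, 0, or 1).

Reciprocity: 59 ≡ 3 and 293 ≡ 1 (mod 4), so (59/293) = +(293/59).
Reduce top mod 59: now compute (57/59).
Reciprocity: 57 ≡ 1 and 59 ≡ 3 (mod 4), so (57/59) = +(59/57).
Reduce top mod 57: now compute (2/57).
Pull out 2: since 57 ≡ 1 (mod 8), (2/57) = +1.
Reached (1/57) = 1. Collecting the sign flips along the way, the symbol is +1.

1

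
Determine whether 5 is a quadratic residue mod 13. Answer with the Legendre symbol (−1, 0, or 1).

-1

Reciprocity: 5 ≡ 1 and 13 ≡ 1 (mod 4), so (5/13) = +(13/5).
Reduce top mod 5: now compute (3/5).
Reciprocity: 3 ≡ 3 and 5 ≡ 1 (mod 4), so (3/5) = +(5/3).
Reduce top mod 3: now compute (2/3).
Pull out 2: since 3 ≡ 3 (mod 8), (2/3) = -1.
Reached (1/3) = 1. Collecting the sign flips along the way, the symbol is -1.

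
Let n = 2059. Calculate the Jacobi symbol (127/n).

Reciprocity: 127 ≡ 3 and 2059 ≡ 3 (mod 4), so (127/2059) = −(2059/127).
Reduce top mod 127: now compute (27/127).
Reciprocity: 27 ≡ 3 and 127 ≡ 3 (mod 4), so (27/127) = −(127/27).
Reduce top mod 27: now compute (19/27).
Reciprocity: 19 ≡ 3 and 27 ≡ 3 (mod 4), so (19/27) = −(27/19).
Reduce top mod 19: now compute (8/19).
Pull out 2^3: since 19 ≡ 3 (mod 8), (2/19) = -1, so (2/19)^3 = -1.
Reached (1/19) = 1. Collecting the sign flips along the way, the symbol is +1.

1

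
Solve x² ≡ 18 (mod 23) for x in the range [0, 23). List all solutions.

Since 23 ≡ 3 (mod 4), a square root of 18 is 18^((23+1)/4) = 18^6 mod 23.
Repeated squaring: 18^2≡2, 18^4≡4 (mod 23).
18^6 = 18^(4+2) ≡ 8 (mod 23).
Check: 8² = 64 ≡ 18 (mod 23). The two roots are 8 and 15.

8, 15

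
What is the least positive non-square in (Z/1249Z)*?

7

(2/1249) = +1, so 2 is a residue.
(3/1249) = +1, so 3 is a residue.
(4/1249) = +1, so 4 is a residue.
(5/1249) = +1, so 5 is a residue.
(6/1249) = +1, so 6 is a residue.
(7/1249) = −1, so 7 is the smallest positive non-residue mod 1249.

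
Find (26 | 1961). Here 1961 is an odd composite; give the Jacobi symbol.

Pull out 2: since 1961 ≡ 1 (mod 8), (2/1961) = +1.
Reciprocity: 13 ≡ 1 and 1961 ≡ 1 (mod 4), so (13/1961) = +(1961/13).
Reduce top mod 13: now compute (11/13).
Reciprocity: 11 ≡ 3 and 13 ≡ 1 (mod 4), so (11/13) = +(13/11).
Reduce top mod 11: now compute (2/11).
Pull out 2: since 11 ≡ 3 (mod 8), (2/11) = -1.
Reached (1/11) = 1. Collecting the sign flips along the way, the symbol is -1.

-1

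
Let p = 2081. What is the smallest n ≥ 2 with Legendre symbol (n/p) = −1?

(2/2081) = +1, so 2 is a residue.
(3/2081) = −1, so 3 is the smallest positive non-residue mod 2081.

3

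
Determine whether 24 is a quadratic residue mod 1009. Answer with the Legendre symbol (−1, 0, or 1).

1

Pull out 2^3: since 1009 ≡ 1 (mod 8), (2/1009) = +1, so (2/1009)^3 = +1.
Reciprocity: 3 ≡ 3 and 1009 ≡ 1 (mod 4), so (3/1009) = +(1009/3).
Reduce top mod 3: now compute (1/3).
Reached (1/3) = 1. Collecting the sign flips along the way, the symbol is +1.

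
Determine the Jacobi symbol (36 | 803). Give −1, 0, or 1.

Pull out 2^2: since 803 ≡ 3 (mod 8), (2/803) = -1, so (2/803)^2 = +1.
Reciprocity: 9 ≡ 1 and 803 ≡ 3 (mod 4), so (9/803) = +(803/9).
Reduce top mod 9: now compute (2/9).
Pull out 2: since 9 ≡ 1 (mod 8), (2/9) = +1.
Reached (1/9) = 1. Collecting the sign flips along the way, the symbol is +1.

1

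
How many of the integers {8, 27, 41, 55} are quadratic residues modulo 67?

(8/67) = -1 → non-residue.
(27/67) = -1 → non-residue.
(41/67) = -1 → non-residue.
(55/67) = +1 → QR.
Total quadratic residues among the 4: 1.

1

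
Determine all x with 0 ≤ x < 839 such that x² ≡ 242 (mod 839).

Since 839 ≡ 3 (mod 4), a square root of 242 is 242^((839+1)/4) = 242^210 mod 839.
Repeated squaring: 242^2≡673, 242^4≡708, 242^8≡381, 242^16≡14, 242^32≡196, 242^64≡661, 242^128≡641 (mod 839).
242^210 = 242^(128+64+16+2) ≡ 319 (mod 839).
Check: 319² = 101761 ≡ 242 (mod 839). The two roots are 319 and 520.

319, 520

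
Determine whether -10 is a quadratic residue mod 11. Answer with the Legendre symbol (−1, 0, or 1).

1

First reduce: -10 ≡ 1 (mod 11).
Reached (1/11) = 1. Collecting the sign flips along the way, the symbol is +1.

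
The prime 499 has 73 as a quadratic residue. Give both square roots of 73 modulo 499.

Since 499 ≡ 3 (mod 4), a square root of 73 is 73^((499+1)/4) = 73^125 mod 499.
Repeated squaring: 73^2≡339, 73^4≡151, 73^8≡346, 73^16≡455, 73^32≡439, 73^64≡107 (mod 499).
73^125 = 73^(64+32+16+8+4+1) ≡ 155 (mod 499).
Check: 155² = 24025 ≡ 73 (mod 499). The two roots are 155 and 344.

155, 344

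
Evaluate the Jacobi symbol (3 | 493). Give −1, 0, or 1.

1

Reciprocity: 3 ≡ 3 and 493 ≡ 1 (mod 4), so (3/493) = +(493/3).
Reduce top mod 3: now compute (1/3).
Reached (1/3) = 1. Collecting the sign flips along the way, the symbol is +1.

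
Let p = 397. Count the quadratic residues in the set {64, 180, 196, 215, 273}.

3

(64/397) = +1 → QR.
(180/397) = -1 → non-residue.
(196/397) = +1 → QR.
(215/397) = -1 → non-residue.
(273/397) = +1 → QR.
Total quadratic residues among the 5: 3.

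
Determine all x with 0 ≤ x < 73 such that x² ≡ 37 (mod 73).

73 ≡ 1 (mod 4), so we find a root by search.
Trying successive values, 16² = 256 ≡ 37 (mod 73). The other root is 73 − 16 = 57.

16, 57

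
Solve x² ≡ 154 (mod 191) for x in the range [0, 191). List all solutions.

66, 125

Since 191 ≡ 3 (mod 4), a square root of 154 is 154^((191+1)/4) = 154^48 mod 191.
Repeated squaring: 154^2≡32, 154^4≡69, 154^8≡177, 154^16≡5, 154^32≡25 (mod 191).
154^48 = 154^(32+16) ≡ 125 (mod 191).
Check: 125² = 15625 ≡ 154 (mod 191). The two roots are 66 and 125.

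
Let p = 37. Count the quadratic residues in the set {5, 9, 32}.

1

(5/37) = -1 → non-residue.
(9/37) = +1 → QR.
(32/37) = -1 → non-residue.
Total quadratic residues among the 3: 1.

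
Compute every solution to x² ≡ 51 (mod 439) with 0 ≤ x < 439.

Since 439 ≡ 3 (mod 4), a square root of 51 is 51^((439+1)/4) = 51^110 mod 439.
Repeated squaring: 51^2≡406, 51^4≡211, 51^8≡182, 51^16≡199, 51^32≡91, 51^64≡379 (mod 439).
51^110 = 51^(64+32+8+4+2) ≡ 200 (mod 439).
Check: 200² = 40000 ≡ 51 (mod 439). The two roots are 200 and 239.

200, 239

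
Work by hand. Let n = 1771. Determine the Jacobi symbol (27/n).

-1

Reciprocity: 27 ≡ 3 and 1771 ≡ 3 (mod 4), so (27/1771) = −(1771/27).
Reduce top mod 27: now compute (16/27).
Pull out 2^4: since 27 ≡ 3 (mod 8), (2/27) = -1, so (2/27)^4 = +1.
Reached (1/27) = 1. Collecting the sign flips along the way, the symbol is -1.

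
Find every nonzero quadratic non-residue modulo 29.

Square k = 1,…,14 (k and 29−k give the same square):
1²=1, 2²=4, 3²=9, 4²=16, 5²=25, 6²≡7, 7²≡20, 8²≡6, 9²≡23, 10²≡13, 11²≡5, 12²≡28, 13²≡24, 14²≡22 (mod 29).
The residues are {1, 4, 5, 6, 7, 9, 13, 16, 20, 22, 23, 24, 25, 28}; the non-residues are the remaining 14 nonzero classes.

2 3 8 10 11 12 14 15 17 18 19 21 26 27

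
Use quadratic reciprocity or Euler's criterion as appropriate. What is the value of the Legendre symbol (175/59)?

1

Euler's criterion: (175/59) ≡ 57^29 (mod 59).
57^2 ≡ 4 (mod 59)
57^4 ≡ 16 (mod 59)
57^8 ≡ 20 (mod 59)
57^16 ≡ 46 (mod 59)
57^29 = 57^(16+8+4+1) ≡ 1 (mod 59).
Result is 1, so (175/59) = 1.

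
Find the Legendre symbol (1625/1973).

-1

Reciprocity: 1625 ≡ 1 and 1973 ≡ 1 (mod 4), so (1625/1973) = +(1973/1625).
Reduce top mod 1625: now compute (348/1625).
Pull out 2^2: since 1625 ≡ 1 (mod 8), (2/1625) = +1, so (2/1625)^2 = +1.
Reciprocity: 87 ≡ 3 and 1625 ≡ 1 (mod 4), so (87/1625) = +(1625/87).
Reduce top mod 87: now compute (59/87).
Reciprocity: 59 ≡ 3 and 87 ≡ 3 (mod 4), so (59/87) = −(87/59).
Reduce top mod 59: now compute (28/59).
Pull out 2^2: since 59 ≡ 3 (mod 8), (2/59) = -1, so (2/59)^2 = +1.
Reciprocity: 7 ≡ 3 and 59 ≡ 3 (mod 4), so (7/59) = −(59/7).
Reduce top mod 7: now compute (3/7).
Reciprocity: 3 ≡ 3 and 7 ≡ 3 (mod 4), so (3/7) = −(7/3).
Reduce top mod 3: now compute (1/3).
Reached (1/3) = 1. Collecting the sign flips along the way, the symbol is -1.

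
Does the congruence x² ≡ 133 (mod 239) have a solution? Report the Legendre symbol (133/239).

Reciprocity: 133 ≡ 1 and 239 ≡ 3 (mod 4), so (133/239) = +(239/133).
Reduce top mod 133: now compute (106/133).
Pull out 2: since 133 ≡ 5 (mod 8), (2/133) = -1.
Reciprocity: 53 ≡ 1 and 133 ≡ 1 (mod 4), so (53/133) = +(133/53).
Reduce top mod 53: now compute (27/53).
Reciprocity: 27 ≡ 3 and 53 ≡ 1 (mod 4), so (27/53) = +(53/27).
Reduce top mod 27: now compute (26/27).
Pull out 2: since 27 ≡ 3 (mod 8), (2/27) = -1.
Reciprocity: 13 ≡ 1 and 27 ≡ 3 (mod 4), so (13/27) = +(27/13).
Reduce top mod 13: now compute (1/13).
Reached (1/13) = 1. Collecting the sign flips along the way, the symbol is +1.

1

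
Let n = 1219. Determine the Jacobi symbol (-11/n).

First reduce: -11 ≡ 1208 (mod 1219).
Pull out 2^3: since 1219 ≡ 3 (mod 8), (2/1219) = -1, so (2/1219)^3 = -1.
Reciprocity: 151 ≡ 3 and 1219 ≡ 3 (mod 4), so (151/1219) = −(1219/151).
Reduce top mod 151: now compute (11/151).
Reciprocity: 11 ≡ 3 and 151 ≡ 3 (mod 4), so (11/151) = −(151/11).
Reduce top mod 11: now compute (8/11).
Pull out 2^3: since 11 ≡ 3 (mod 8), (2/11) = -1, so (2/11)^3 = -1.
Reached (1/11) = 1. Collecting the sign flips along the way, the symbol is +1.

1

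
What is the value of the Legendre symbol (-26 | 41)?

First reduce: -26 ≡ 15 (mod 41).
Reciprocity: 15 ≡ 3 and 41 ≡ 1 (mod 4), so (15/41) = +(41/15).
Reduce top mod 15: now compute (11/15).
Reciprocity: 11 ≡ 3 and 15 ≡ 3 (mod 4), so (11/15) = −(15/11).
Reduce top mod 11: now compute (4/11).
Pull out 2^2: since 11 ≡ 3 (mod 8), (2/11) = -1, so (2/11)^2 = +1.
Reached (1/11) = 1. Collecting the sign flips along the way, the symbol is -1.

-1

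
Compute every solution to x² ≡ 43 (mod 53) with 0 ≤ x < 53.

19, 34

53 ≡ 1 (mod 4), so we find a root by search.
Trying successive values, 19² = 361 ≡ 43 (mod 53). The other root is 53 − 19 = 34.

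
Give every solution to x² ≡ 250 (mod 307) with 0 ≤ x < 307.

Since 307 ≡ 3 (mod 4), a square root of 250 is 250^((307+1)/4) = 250^77 mod 307.
Repeated squaring: 250^2≡179, 250^4≡113, 250^8≡182, 250^16≡275, 250^32≡103, 250^64≡171 (mod 307).
250^77 = 250^(64+8+4+1) ≡ 76 (mod 307).
Check: 76² = 5776 ≡ 250 (mod 307). The two roots are 76 and 231.

76, 231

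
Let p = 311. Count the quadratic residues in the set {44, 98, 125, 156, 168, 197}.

5

(44/311) = -1 → non-residue.
(98/311) = +1 → QR.
(125/311) = +1 → QR.
(156/311) = +1 → QR.
(168/311) = +1 → QR.
(197/311) = +1 → QR.
Total quadratic residues among the 6: 5.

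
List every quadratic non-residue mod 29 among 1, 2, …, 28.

Square k = 1,…,14 (k and 29−k give the same square):
1²=1, 2²=4, 3²=9, 4²=16, 5²=25, 6²≡7, 7²≡20, 8²≡6, 9²≡23, 10²≡13, 11²≡5, 12²≡28, 13²≡24, 14²≡22 (mod 29).
The residues are {1, 4, 5, 6, 7, 9, 13, 16, 20, 22, 23, 24, 25, 28}; the non-residues are the remaining 14 nonzero classes.

2,3,8,10,11,12,14,15,17,18,19,21,26,27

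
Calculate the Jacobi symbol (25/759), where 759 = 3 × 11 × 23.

Reciprocity: 25 ≡ 1 and 759 ≡ 3 (mod 4), so (25/759) = +(759/25).
Reduce top mod 25: now compute (9/25).
Reciprocity: 9 ≡ 1 and 25 ≡ 1 (mod 4), so (9/25) = +(25/9).
Reduce top mod 9: now compute (7/9).
Reciprocity: 7 ≡ 3 and 9 ≡ 1 (mod 4), so (7/9) = +(9/7).
Reduce top mod 7: now compute (2/7).
Pull out 2: since 7 ≡ 7 (mod 8), (2/7) = +1.
Reached (1/7) = 1. Collecting the sign flips along the way, the symbol is +1.

1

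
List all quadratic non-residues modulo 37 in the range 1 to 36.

2, 5, 6, 8, 13, 14, 15, 17, 18, 19, 20, 22, 23, 24, 29, 31, 32, 35

Square k = 1,…,18 (k and 37−k give the same square):
1²=1, 2²=4, 3²=9, 4²=16, 5²=25, 6²=36, 7²≡12, 8²≡27, 9²≡7, 10²≡26, 11²≡10, 12²≡33, 13²≡21, 14²≡11, 15²≡3, 16²≡34, 17²≡30, 18²≡28 (mod 37).
The residues are {1, 3, 4, 7, 9, 10, 11, 12, 16, 21, 25, 26, 27, 28, 30, 33, 34, 36}; the non-residues are the remaining 18 nonzero classes.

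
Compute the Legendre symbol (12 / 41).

-1

Euler's criterion: (12/41) ≡ 12^20 (mod 41).
12^2 ≡ 21 (mod 41)
12^4 ≡ 31 (mod 41)
12^8 ≡ 18 (mod 41)
12^16 ≡ 37 (mod 41)
12^20 = 12^(16+4) ≡ 40 (mod 41).
Result is 40 ≡ −1, so (12/41) = −1.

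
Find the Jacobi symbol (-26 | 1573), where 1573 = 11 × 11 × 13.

0

First reduce: -26 ≡ 1547 (mod 1573).
Reciprocity: 1547 ≡ 3 and 1573 ≡ 1 (mod 4), so (1547/1573) = +(1573/1547).
Reduce top mod 1547: now compute (26/1547).
Pull out 2: since 1547 ≡ 3 (mod 8), (2/1547) = -1.
Reciprocity: 13 ≡ 1 and 1547 ≡ 3 (mod 4), so (13/1547) = +(1547/13).
Reduce top mod 13: now compute (0/13).
Top reduces to 0: gcd > 1, so the symbol is 0.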